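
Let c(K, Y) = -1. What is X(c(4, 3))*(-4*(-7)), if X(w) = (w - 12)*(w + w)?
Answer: 728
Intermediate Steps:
X(w) = 2*w*(-12 + w) (X(w) = (-12 + w)*(2*w) = 2*w*(-12 + w))
X(c(4, 3))*(-4*(-7)) = (2*(-1)*(-12 - 1))*(-4*(-7)) = (2*(-1)*(-13))*28 = 26*28 = 728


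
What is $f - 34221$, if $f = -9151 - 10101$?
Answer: $-53473$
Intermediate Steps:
$f = -19252$
$f - 34221 = -19252 - 34221 = -53473$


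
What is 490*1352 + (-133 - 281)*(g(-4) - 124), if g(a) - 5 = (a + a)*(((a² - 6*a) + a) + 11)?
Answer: 867410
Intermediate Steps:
g(a) = 5 + 2*a*(11 + a² - 5*a) (g(a) = 5 + (a + a)*(((a² - 6*a) + a) + 11) = 5 + (2*a)*((a² - 5*a) + 11) = 5 + (2*a)*(11 + a² - 5*a) = 5 + 2*a*(11 + a² - 5*a))
490*1352 + (-133 - 281)*(g(-4) - 124) = 490*1352 + (-133 - 281)*((5 - 10*(-4)² + 2*(-4)³ + 22*(-4)) - 124) = 662480 - 414*((5 - 10*16 + 2*(-64) - 88) - 124) = 662480 - 414*((5 - 160 - 128 - 88) - 124) = 662480 - 414*(-371 - 124) = 662480 - 414*(-495) = 662480 + 204930 = 867410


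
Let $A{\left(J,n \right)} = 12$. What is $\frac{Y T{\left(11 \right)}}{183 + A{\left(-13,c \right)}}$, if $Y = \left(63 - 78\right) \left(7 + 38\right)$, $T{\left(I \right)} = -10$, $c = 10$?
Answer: $\frac{450}{13} \approx 34.615$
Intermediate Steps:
$Y = -675$ ($Y = \left(-15\right) 45 = -675$)
$\frac{Y T{\left(11 \right)}}{183 + A{\left(-13,c \right)}} = \frac{\left(-675\right) \left(-10\right)}{183 + 12} = \frac{6750}{195} = 6750 \cdot \frac{1}{195} = \frac{450}{13}$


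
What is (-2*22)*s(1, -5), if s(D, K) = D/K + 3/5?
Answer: -88/5 ≈ -17.600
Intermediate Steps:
s(D, K) = ⅗ + D/K (s(D, K) = D/K + 3*(⅕) = D/K + ⅗ = ⅗ + D/K)
(-2*22)*s(1, -5) = (-2*22)*(⅗ + 1/(-5)) = -44*(⅗ + 1*(-⅕)) = -44*(⅗ - ⅕) = -44*⅖ = -88/5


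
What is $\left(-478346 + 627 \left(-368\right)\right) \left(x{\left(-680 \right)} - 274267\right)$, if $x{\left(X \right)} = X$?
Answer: $194959968654$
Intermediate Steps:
$\left(-478346 + 627 \left(-368\right)\right) \left(x{\left(-680 \right)} - 274267\right) = \left(-478346 + 627 \left(-368\right)\right) \left(-680 - 274267\right) = \left(-478346 - 230736\right) \left(-274947\right) = \left(-709082\right) \left(-274947\right) = 194959968654$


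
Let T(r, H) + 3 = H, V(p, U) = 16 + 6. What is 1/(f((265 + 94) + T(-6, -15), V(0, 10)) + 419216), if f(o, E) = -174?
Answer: 1/419042 ≈ 2.3864e-6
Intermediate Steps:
V(p, U) = 22
T(r, H) = -3 + H
1/(f((265 + 94) + T(-6, -15), V(0, 10)) + 419216) = 1/(-174 + 419216) = 1/419042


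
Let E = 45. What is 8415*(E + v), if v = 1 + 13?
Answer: 496485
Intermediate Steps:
v = 14
8415*(E + v) = 8415*(45 + 14) = 8415*59 = 496485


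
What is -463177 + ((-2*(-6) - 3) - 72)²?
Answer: -459208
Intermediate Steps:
-463177 + ((-2*(-6) - 3) - 72)² = -463177 + ((12 - 3) - 72)² = -463177 + (9 - 72)² = -463177 + (-63)² = -463177 + 3969 = -459208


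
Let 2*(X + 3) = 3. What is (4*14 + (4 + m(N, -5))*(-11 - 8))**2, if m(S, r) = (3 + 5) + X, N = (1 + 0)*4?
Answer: 82369/4 ≈ 20592.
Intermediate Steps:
X = -3/2 (X = -3 + (1/2)*3 = -3 + 3/2 = -3/2 ≈ -1.5000)
N = 4 (N = 1*4 = 4)
m(S, r) = 13/2 (m(S, r) = (3 + 5) - 3/2 = 8 - 3/2 = 13/2)
(4*14 + (4 + m(N, -5))*(-11 - 8))**2 = (4*14 + (4 + 13/2)*(-11 - 8))**2 = (56 + (21/2)*(-19))**2 = (56 - 399/2)**2 = (-287/2)**2 = 82369/4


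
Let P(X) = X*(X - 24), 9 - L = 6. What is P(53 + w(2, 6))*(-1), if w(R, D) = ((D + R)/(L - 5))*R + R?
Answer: -1081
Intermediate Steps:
L = 3 (L = 9 - 1*6 = 9 - 6 = 3)
w(R, D) = R + R*(-D/2 - R/2) (w(R, D) = ((D + R)/(3 - 5))*R + R = ((D + R)/(-2))*R + R = ((D + R)*(-½))*R + R = (-D/2 - R/2)*R + R = R*(-D/2 - R/2) + R = R + R*(-D/2 - R/2))
P(X) = X*(-24 + X)
P(53 + w(2, 6))*(-1) = ((53 + (½)*2*(2 - 1*6 - 1*2))*(-24 + (53 + (½)*2*(2 - 1*6 - 1*2))))*(-1) = ((53 + (½)*2*(2 - 6 - 2))*(-24 + (53 + (½)*2*(2 - 6 - 2))))*(-1) = ((53 + (½)*2*(-6))*(-24 + (53 + (½)*2*(-6))))*(-1) = ((53 - 6)*(-24 + (53 - 6)))*(-1) = (47*(-24 + 47))*(-1) = (47*23)*(-1) = 1081*(-1) = -1081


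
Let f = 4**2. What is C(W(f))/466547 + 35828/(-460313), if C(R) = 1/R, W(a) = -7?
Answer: -16715511675/214757649211 ≈ -0.077834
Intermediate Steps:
f = 16
C(W(f))/466547 + 35828/(-460313) = 1/(-7*466547) + 35828/(-460313) = -1/7*1/466547 + 35828*(-1/460313) = -1/3265829 - 35828/460313 = -16715511675/214757649211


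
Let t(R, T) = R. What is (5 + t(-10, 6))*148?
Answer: -740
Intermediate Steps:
(5 + t(-10, 6))*148 = (5 - 10)*148 = -5*148 = -740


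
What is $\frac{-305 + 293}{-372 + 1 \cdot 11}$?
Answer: $\frac{12}{361} \approx 0.033241$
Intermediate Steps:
$\frac{-305 + 293}{-372 + 1 \cdot 11} = - \frac{12}{-372 + 11} = - \frac{12}{-361} = \left(-12\right) \left(- \frac{1}{361}\right) = \frac{12}{361}$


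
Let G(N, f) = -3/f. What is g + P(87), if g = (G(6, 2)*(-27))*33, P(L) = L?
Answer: 2847/2 ≈ 1423.5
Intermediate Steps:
g = 2673/2 (g = (-3/2*(-27))*33 = (-3*½*(-27))*33 = -3/2*(-27)*33 = (81/2)*33 = 2673/2 ≈ 1336.5)
g + P(87) = 2673/2 + 87 = 2847/2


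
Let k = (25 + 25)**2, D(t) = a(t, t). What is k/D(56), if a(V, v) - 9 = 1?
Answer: 250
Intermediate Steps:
a(V, v) = 10 (a(V, v) = 9 + 1 = 10)
D(t) = 10
k = 2500 (k = 50**2 = 2500)
k/D(56) = 2500/10 = 2500*(1/10) = 250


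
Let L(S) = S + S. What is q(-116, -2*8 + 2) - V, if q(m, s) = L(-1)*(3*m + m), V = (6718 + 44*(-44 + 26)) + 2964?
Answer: -7962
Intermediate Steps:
L(S) = 2*S
V = 8890 (V = (6718 + 44*(-18)) + 2964 = (6718 - 792) + 2964 = 5926 + 2964 = 8890)
q(m, s) = -8*m (q(m, s) = (2*(-1))*(3*m + m) = -8*m)
q(-116, -2*8 + 2) - V = -8*(-116) - 1*8890 = 928 - 8890 = -7962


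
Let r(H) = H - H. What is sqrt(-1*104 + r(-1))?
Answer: 2*I*sqrt(26) ≈ 10.198*I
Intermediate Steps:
r(H) = 0
sqrt(-1*104 + r(-1)) = sqrt(-1*104 + 0) = sqrt(-104 + 0) = sqrt(-104) = 2*I*sqrt(26)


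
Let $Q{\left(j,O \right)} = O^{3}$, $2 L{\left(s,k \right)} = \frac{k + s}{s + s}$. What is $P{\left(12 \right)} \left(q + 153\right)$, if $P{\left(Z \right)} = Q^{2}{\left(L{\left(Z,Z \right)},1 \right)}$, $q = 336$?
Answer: $489$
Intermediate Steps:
$L{\left(s,k \right)} = \frac{k + s}{4 s}$ ($L{\left(s,k \right)} = \frac{\left(k + s\right) \frac{1}{s + s}}{2} = \frac{\left(k + s\right) \frac{1}{2 s}}{2} = \frac{\frac{1}{2} \frac{1}{s} \left(k + s\right)}{2} = \frac{k + s}{4 s}$)
$P{\left(Z \right)} = 1$ ($P{\left(Z \right)} = \left(1^{3}\right)^{2} = 1^{2} = 1$)
$P{\left(12 \right)} \left(q + 153\right) = 1 \left(336 + 153\right) = 1 \cdot 489 = 489$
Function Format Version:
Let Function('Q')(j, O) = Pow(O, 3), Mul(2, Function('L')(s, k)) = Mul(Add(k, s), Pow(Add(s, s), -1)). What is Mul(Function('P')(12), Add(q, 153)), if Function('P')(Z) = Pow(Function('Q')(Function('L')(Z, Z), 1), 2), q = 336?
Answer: 489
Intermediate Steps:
Function('L')(s, k) = Mul(Rational(1, 4), Pow(s, -1), Add(k, s)) (Function('L')(s, k) = Mul(Rational(1, 2), Mul(Add(k, s), Pow(Add(s, s), -1))) = Mul(Rational(1, 2), Mul(Add(k, s), Pow(Mul(2, s), -1))) = Mul(Rational(1, 2), Mul(Add(k, s), Mul(Rational(1, 2), Pow(s, -1)))) = Mul(Rational(1, 2), Mul(Rational(1, 2), Pow(s, -1), Add(k, s))) = Mul(Rational(1, 4), Pow(s, -1), Add(k, s)))
Function('P')(Z) = 1 (Function('P')(Z) = Pow(Pow(1, 3), 2) = Pow(1, 2) = 1)
Mul(Function('P')(12), Add(q, 153)) = Mul(1, Add(336, 153)) = Mul(1, 489) = 489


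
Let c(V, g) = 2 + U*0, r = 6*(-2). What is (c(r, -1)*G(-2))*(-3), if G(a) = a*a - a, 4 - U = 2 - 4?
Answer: -36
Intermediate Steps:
r = -12
U = 6 (U = 4 - (2 - 4) = 4 - 1*(-2) = 4 + 2 = 6)
c(V, g) = 2 (c(V, g) = 2 + 6*0 = 2 + 0 = 2)
G(a) = a² - a
(c(r, -1)*G(-2))*(-3) = (2*(-2*(-1 - 2)))*(-3) = (2*(-2*(-3)))*(-3) = (2*6)*(-3) = 12*(-3) = -36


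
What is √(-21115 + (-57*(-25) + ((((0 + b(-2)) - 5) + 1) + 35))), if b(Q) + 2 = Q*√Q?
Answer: √(-19661 - 2*I*√2) ≈ 0.01 - 140.22*I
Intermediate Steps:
b(Q) = -2 + Q^(3/2) (b(Q) = -2 + Q*√Q = -2 + Q^(3/2))
√(-21115 + (-57*(-25) + ((((0 + b(-2)) - 5) + 1) + 35))) = √(-21115 + (-57*(-25) + ((((0 + (-2 + (-2)^(3/2))) - 5) + 1) + 35))) = √(-21115 + (1425 + ((((0 + (-2 - 2*I*√2)) - 5) + 1) + 35))) = √(-21115 + (1425 + ((((-2 - 2*I*√2) - 5) + 1) + 35))) = √(-21115 + (1425 + (((-7 - 2*I*√2) + 1) + 35))) = √(-21115 + (1425 + ((-6 - 2*I*√2) + 35))) = √(-21115 + (1425 + (29 - 2*I*√2))) = √(-21115 + (1454 - 2*I*√2)) = √(-19661 - 2*I*√2)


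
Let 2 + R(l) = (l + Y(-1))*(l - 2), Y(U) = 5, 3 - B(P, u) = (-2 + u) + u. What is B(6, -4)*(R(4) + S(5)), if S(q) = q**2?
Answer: 533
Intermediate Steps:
B(P, u) = 5 - 2*u (B(P, u) = 3 - ((-2 + u) + u) = 3 - (-2 + 2*u) = 3 + (2 - 2*u) = 5 - 2*u)
R(l) = -2 + (-2 + l)*(5 + l) (R(l) = -2 + (l + 5)*(l - 2) = -2 + (5 + l)*(-2 + l) = -2 + (-2 + l)*(5 + l))
B(6, -4)*(R(4) + S(5)) = (5 - 2*(-4))*((-12 + 4**2 + 3*4) + 5**2) = (5 + 8)*((-12 + 16 + 12) + 25) = 13*(16 + 25) = 13*41 = 533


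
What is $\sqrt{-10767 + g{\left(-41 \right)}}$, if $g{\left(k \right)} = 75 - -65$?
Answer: $i \sqrt{10627} \approx 103.09 i$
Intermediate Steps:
$g{\left(k \right)} = 140$ ($g{\left(k \right)} = 75 + 65 = 140$)
$\sqrt{-10767 + g{\left(-41 \right)}} = \sqrt{-10767 + 140} = \sqrt{-10627} = i \sqrt{10627}$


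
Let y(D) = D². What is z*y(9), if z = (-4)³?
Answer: -5184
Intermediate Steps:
z = -64
z*y(9) = -64*9² = -64*81 = -5184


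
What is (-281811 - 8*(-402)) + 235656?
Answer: -42939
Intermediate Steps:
(-281811 - 8*(-402)) + 235656 = (-281811 + 3216) + 235656 = -278595 + 235656 = -42939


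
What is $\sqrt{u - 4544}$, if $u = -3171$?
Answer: $i \sqrt{7715} \approx 87.835 i$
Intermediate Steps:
$\sqrt{u - 4544} = \sqrt{-3171 - 4544} = \sqrt{-7715} = i \sqrt{7715}$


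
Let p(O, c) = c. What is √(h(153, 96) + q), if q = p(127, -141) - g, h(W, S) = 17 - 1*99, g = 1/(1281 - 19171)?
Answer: I*√71371600410/17890 ≈ 14.933*I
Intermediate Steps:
g = -1/17890 (g = 1/(-17890) = -1/17890 ≈ -5.5897e-5)
h(W, S) = -82 (h(W, S) = 17 - 99 = -82)
q = -2522489/17890 (q = -141 - 1*(-1/17890) = -141 + 1/17890 = -2522489/17890 ≈ -141.00)
√(h(153, 96) + q) = √(-82 - 2522489/17890) = √(-3989469/17890) = I*√71371600410/17890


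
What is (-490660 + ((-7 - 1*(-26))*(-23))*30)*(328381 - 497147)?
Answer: 85019247820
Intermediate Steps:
(-490660 + ((-7 - 1*(-26))*(-23))*30)*(328381 - 497147) = (-490660 + ((-7 + 26)*(-23))*30)*(-168766) = (-490660 + (19*(-23))*30)*(-168766) = (-490660 - 437*30)*(-168766) = (-490660 - 13110)*(-168766) = -503770*(-168766) = 85019247820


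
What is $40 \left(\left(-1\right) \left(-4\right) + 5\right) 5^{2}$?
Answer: $9000$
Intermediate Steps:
$40 \left(\left(-1\right) \left(-4\right) + 5\right) 5^{2} = 40 \left(4 + 5\right) 25 = 40 \cdot 9 \cdot 25 = 40 \cdot 225 = 9000$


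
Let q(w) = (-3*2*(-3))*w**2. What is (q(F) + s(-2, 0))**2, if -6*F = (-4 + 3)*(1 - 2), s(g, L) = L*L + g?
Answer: 9/4 ≈ 2.2500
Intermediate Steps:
s(g, L) = g + L**2 (s(g, L) = L**2 + g = g + L**2)
F = -1/6 (F = -(-4 + 3)*(1 - 2)/6 = -(-1)*(-1)/6 = -1/6*1 = -1/6 ≈ -0.16667)
q(w) = 18*w**2 (q(w) = (-6*(-3))*w**2 = 18*w**2)
(q(F) + s(-2, 0))**2 = (18*(-1/6)**2 + (-2 + 0**2))**2 = (18*(1/36) + (-2 + 0))**2 = (1/2 - 2)**2 = (-3/2)**2 = 9/4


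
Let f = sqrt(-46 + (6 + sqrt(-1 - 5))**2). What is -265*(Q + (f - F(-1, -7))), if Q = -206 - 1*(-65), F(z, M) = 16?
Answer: 41605 - 530*sqrt(-4 + 3*I*sqrt(6)) ≈ 40822.0 - 1317.9*I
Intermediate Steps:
Q = -141 (Q = -206 + 65 = -141)
f = sqrt(-46 + (6 + I*sqrt(6))**2) (f = sqrt(-46 + (6 + sqrt(-6))**2) = sqrt(-46 + (6 + I*sqrt(6))**2) ≈ 2.9552 + 4.9733*I)
-265*(Q + (f - F(-1, -7))) = -265*(-141 + (2*sqrt(-4 + 3*I*sqrt(6)) - 1*16)) = -265*(-141 + (2*sqrt(-4 + 3*I*sqrt(6)) - 16)) = -265*(-141 + (-16 + 2*sqrt(-4 + 3*I*sqrt(6)))) = -265*(-157 + 2*sqrt(-4 + 3*I*sqrt(6))) = 41605 - 530*sqrt(-4 + 3*I*sqrt(6))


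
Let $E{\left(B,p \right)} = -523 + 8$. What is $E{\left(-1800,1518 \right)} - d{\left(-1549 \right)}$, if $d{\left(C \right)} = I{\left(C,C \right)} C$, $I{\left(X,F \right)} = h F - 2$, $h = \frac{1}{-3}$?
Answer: $\frac{2388562}{3} \approx 7.9619 \cdot 10^{5}$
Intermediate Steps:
$h = - \frac{1}{3} \approx -0.33333$
$E{\left(B,p \right)} = -515$
$I{\left(X,F \right)} = -2 - \frac{F}{3}$ ($I{\left(X,F \right)} = - \frac{F}{3} - 2 = -2 - \frac{F}{3}$)
$d{\left(C \right)} = C \left(-2 - \frac{C}{3}\right)$ ($d{\left(C \right)} = \left(-2 - \frac{C}{3}\right) C = C \left(-2 - \frac{C}{3}\right)$)
$E{\left(-1800,1518 \right)} - d{\left(-1549 \right)} = -515 - \frac{1}{3} \left(-1549\right) \left(-6 - -1549\right) = -515 - \frac{1}{3} \left(-1549\right) \left(-6 + 1549\right) = -515 - \frac{1}{3} \left(-1549\right) 1543 = -515 - - \frac{2390107}{3} = -515 + \frac{2390107}{3} = \frac{2388562}{3}$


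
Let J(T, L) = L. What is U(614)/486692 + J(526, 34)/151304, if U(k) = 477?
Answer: 5544971/4602402898 ≈ 0.0012048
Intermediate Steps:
U(614)/486692 + J(526, 34)/151304 = 477/486692 + 34/151304 = 477*(1/486692) + 34*(1/151304) = 477/486692 + 17/75652 = 5544971/4602402898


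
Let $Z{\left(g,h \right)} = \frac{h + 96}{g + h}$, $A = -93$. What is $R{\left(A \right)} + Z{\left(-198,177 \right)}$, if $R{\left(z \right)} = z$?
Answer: $-106$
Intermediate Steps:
$Z{\left(g,h \right)} = \frac{96 + h}{g + h}$
$R{\left(A \right)} + Z{\left(-198,177 \right)} = -93 + \frac{96 + 177}{-198 + 177} = -93 + \frac{1}{-21} \cdot 273 = -93 - 13 = -106$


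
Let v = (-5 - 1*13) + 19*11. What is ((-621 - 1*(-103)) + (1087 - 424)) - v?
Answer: -46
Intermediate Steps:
v = 191 (v = (-5 - 13) + 209 = -18 + 209 = 191)
((-621 - 1*(-103)) + (1087 - 424)) - v = ((-621 - 1*(-103)) + (1087 - 424)) - 1*191 = ((-621 + 103) + 663) - 191 = (-518 + 663) - 191 = 145 - 191 = -46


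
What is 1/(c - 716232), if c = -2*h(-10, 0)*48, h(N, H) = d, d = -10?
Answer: -1/715272 ≈ -1.3981e-6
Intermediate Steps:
h(N, H) = -10
c = 960 (c = -2*(-10)*48 = 20*48 = 960)
1/(c - 716232) = 1/(960 - 716232) = 1/(-715272) = -1/715272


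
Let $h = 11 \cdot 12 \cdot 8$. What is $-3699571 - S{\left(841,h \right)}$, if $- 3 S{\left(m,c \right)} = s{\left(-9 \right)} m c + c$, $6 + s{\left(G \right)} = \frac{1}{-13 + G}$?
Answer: $-5488867$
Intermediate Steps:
$s{\left(G \right)} = -6 + \frac{1}{-13 + G}$
$h = 1056$ ($h = 132 \cdot 8 = 1056$)
$S{\left(m,c \right)} = - \frac{c}{3} + \frac{133 c m}{66}$ ($S{\left(m,c \right)} = - \frac{\frac{79 - -54}{-13 - 9} m c + c}{3} = - \frac{\frac{79 + 54}{-22} m c + c}{3} = - \frac{\left(- \frac{1}{22}\right) 133 m c + c}{3} = - \frac{- \frac{133 m}{22} c + c}{3} = - \frac{- \frac{133 c m}{22} + c}{3} = - \frac{c - \frac{133 c m}{22}}{3} = - \frac{c}{3} + \frac{133 c m}{66}$)
$-3699571 - S{\left(841,h \right)} = -3699571 - \frac{1}{66} \cdot 1056 \left(-22 + 133 \cdot 841\right) = -3699571 - \frac{1}{66} \cdot 1056 \left(-22 + 111853\right) = -3699571 - \frac{1}{66} \cdot 1056 \cdot 111831 = -3699571 - 1789296 = -5488867$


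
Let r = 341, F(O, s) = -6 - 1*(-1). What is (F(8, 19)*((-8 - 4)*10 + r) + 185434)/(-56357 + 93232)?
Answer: 184329/36875 ≈ 4.9987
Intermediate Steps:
F(O, s) = -5 (F(O, s) = -6 + 1 = -5)
(F(8, 19)*((-8 - 4)*10 + r) + 185434)/(-56357 + 93232) = (-5*((-8 - 4)*10 + 341) + 185434)/(-56357 + 93232) = (-5*(-12*10 + 341) + 185434)/36875 = (-5*(-120 + 341) + 185434)*(1/36875) = (-5*221 + 185434)*(1/36875) = (-1105 + 185434)*(1/36875) = 184329*(1/36875) = 184329/36875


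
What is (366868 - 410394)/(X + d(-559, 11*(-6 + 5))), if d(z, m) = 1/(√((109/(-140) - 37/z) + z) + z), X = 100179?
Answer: -106823329226357507414/245863486371634374731 - 87052*I*√857007475415/245863486371634374731 ≈ -0.43448 - 3.2778e-10*I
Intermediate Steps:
d(z, m) = 1/(z + √(-109/140 + z - 37/z)) (d(z, m) = 1/(√((109*(-1/140) - 37/z) + z) + z) = 1/(√((-109/140 - 37/z) + z) + z) = 1/(√(-109/140 + z - 37/z) + z) = 1/(z + √(-109/140 + z - 37/z)))
(366868 - 410394)/(X + d(-559, 11*(-6 + 5))) = (366868 - 410394)/(100179 + 70/(70*(-559) + √35*√(-109 - 5180/(-559) + 140*(-559)))) = -43526/(100179 + 70/(-39130 + √35*√(-109 - 5180*(-1/559) - 78260))) = -43526/(100179 + 70/(-39130 + √35*√(-109 + 5180/559 - 78260))) = -43526/(100179 + 70/(-39130 + √35*√(-43803091/559))) = -43526/(100179 + 70/(-39130 + √35*(I*√24485927869/559))) = -43526/(100179 + 70/(-39130 + I*√857007475415/559))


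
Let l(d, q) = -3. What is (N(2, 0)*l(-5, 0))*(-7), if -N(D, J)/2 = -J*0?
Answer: 0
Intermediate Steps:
N(D, J) = 0 (N(D, J) = -(-2)*J*0 = -(-2)*0 = -2*0 = 0)
(N(2, 0)*l(-5, 0))*(-7) = (0*(-3))*(-7) = 0*(-7) = 0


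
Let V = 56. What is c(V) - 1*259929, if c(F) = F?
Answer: -259873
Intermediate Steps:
c(V) - 1*259929 = 56 - 1*259929 = 56 - 259929 = -259873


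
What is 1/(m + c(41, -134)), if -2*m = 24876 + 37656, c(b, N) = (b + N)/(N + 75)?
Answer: -59/1844601 ≈ -3.1985e-5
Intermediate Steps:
c(b, N) = (N + b)/(75 + N)
m = -31266 (m = -(24876 + 37656)/2 = -½*62532 = -31266)
1/(m + c(41, -134)) = 1/(-31266 + (-134 + 41)/(75 - 134)) = 1/(-31266 - 93/(-59)) = 1/(-31266 - 1/59*(-93)) = 1/(-31266 + 93/59) = 1/(-1844601/59) = -59/1844601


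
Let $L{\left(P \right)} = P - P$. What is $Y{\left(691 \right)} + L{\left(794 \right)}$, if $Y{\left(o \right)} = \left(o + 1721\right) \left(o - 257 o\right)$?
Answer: $-426673152$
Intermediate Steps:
$L{\left(P \right)} = 0$
$Y{\left(o \right)} = - 256 o \left(1721 + o\right)$ ($Y{\left(o \right)} = \left(1721 + o\right) \left(- 256 o\right) = - 256 o \left(1721 + o\right)$)
$Y{\left(691 \right)} + L{\left(794 \right)} = \left(-256\right) 691 \left(1721 + 691\right) + 0 = \left(-256\right) 691 \cdot 2412 + 0 = -426673152 + 0 = -426673152$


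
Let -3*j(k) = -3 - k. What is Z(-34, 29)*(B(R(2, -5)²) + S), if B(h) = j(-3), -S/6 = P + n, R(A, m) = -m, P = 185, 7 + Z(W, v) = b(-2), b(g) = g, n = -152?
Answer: 1782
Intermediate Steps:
Z(W, v) = -9 (Z(W, v) = -7 - 2 = -9)
S = -198 (S = -6*(185 - 152) = -6*33 = -198)
j(k) = 1 + k/3 (j(k) = -(-3 - k)/3 = 1 + k/3)
B(h) = 0 (B(h) = 1 + (⅓)*(-3) = 1 - 1 = 0)
Z(-34, 29)*(B(R(2, -5)²) + S) = -9*(0 - 198) = -9*(-198) = 1782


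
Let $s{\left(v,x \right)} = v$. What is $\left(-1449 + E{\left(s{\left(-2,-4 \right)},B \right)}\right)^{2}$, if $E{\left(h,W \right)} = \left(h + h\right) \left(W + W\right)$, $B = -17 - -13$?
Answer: $2007889$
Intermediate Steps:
$B = -4$ ($B = -17 + 13 = -4$)
$E{\left(h,W \right)} = 4 W h$ ($E{\left(h,W \right)} = 2 h 2 W = 4 W h$)
$\left(-1449 + E{\left(s{\left(-2,-4 \right)},B \right)}\right)^{2} = \left(-1449 + 4 \left(-4\right) \left(-2\right)\right)^{2} = \left(-1449 + 32\right)^{2} = \left(-1417\right)^{2} = 2007889$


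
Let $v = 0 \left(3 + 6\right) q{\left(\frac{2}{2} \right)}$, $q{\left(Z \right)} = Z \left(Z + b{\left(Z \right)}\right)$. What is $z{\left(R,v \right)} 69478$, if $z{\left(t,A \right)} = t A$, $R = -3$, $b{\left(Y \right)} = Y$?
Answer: $0$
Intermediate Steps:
$q{\left(Z \right)} = 2 Z^{2}$ ($q{\left(Z \right)} = Z \left(Z + Z\right) = Z 2 Z = 2 Z^{2}$)
$v = 0$ ($v = 0 \left(3 + 6\right) 2 \left(\frac{2}{2}\right)^{2} = 0 \cdot 9 \cdot 2 \left(2 \cdot \frac{1}{2}\right)^{2} = 0 \cdot 9 \cdot 2 \cdot 1^{2} = 0 \cdot 9 \cdot 2 \cdot 1 = 0 \cdot 9 \cdot 2 = 0 \cdot 18 = 0$)
$z{\left(t,A \right)} = A t$
$z{\left(R,v \right)} 69478 = 0 \left(-3\right) 69478 = 0 \cdot 69478 = 0$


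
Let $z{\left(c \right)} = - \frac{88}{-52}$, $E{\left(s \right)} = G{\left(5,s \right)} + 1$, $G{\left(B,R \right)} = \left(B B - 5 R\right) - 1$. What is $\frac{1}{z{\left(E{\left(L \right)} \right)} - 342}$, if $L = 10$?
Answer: $- \frac{13}{4424} \approx -0.0029385$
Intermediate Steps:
$G{\left(B,R \right)} = -1 + B^{2} - 5 R$ ($G{\left(B,R \right)} = \left(B^{2} - 5 R\right) - 1 = -1 + B^{2} - 5 R$)
$E{\left(s \right)} = 25 - 5 s$ ($E{\left(s \right)} = \left(-1 + 5^{2} - 5 s\right) + 1 = \left(-1 + 25 - 5 s\right) + 1 = \left(24 - 5 s\right) + 1 = 25 - 5 s$)
$z{\left(c \right)} = \frac{22}{13}$ ($z{\left(c \right)} = \left(-88\right) \left(- \frac{1}{52}\right) = \frac{22}{13}$)
$\frac{1}{z{\left(E{\left(L \right)} \right)} - 342} = \frac{1}{\frac{22}{13} - 342} = \frac{1}{- \frac{4424}{13}} = - \frac{13}{4424}$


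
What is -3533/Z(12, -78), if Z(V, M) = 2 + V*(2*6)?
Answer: -3533/146 ≈ -24.199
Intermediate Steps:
Z(V, M) = 2 + 12*V (Z(V, M) = 2 + V*12 = 2 + 12*V)
-3533/Z(12, -78) = -3533/(2 + 12*12) = -3533/(2 + 144) = -3533/146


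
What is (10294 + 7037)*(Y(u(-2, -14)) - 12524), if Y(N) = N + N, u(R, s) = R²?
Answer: -216914796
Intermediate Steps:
Y(N) = 2*N
(10294 + 7037)*(Y(u(-2, -14)) - 12524) = (10294 + 7037)*(2*(-2)² - 12524) = 17331*(2*4 - 12524) = 17331*(8 - 12524) = 17331*(-12516) = -216914796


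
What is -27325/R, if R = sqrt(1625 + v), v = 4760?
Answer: -5465*sqrt(6385)/1277 ≈ -341.96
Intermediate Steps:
R = sqrt(6385) (R = sqrt(1625 + 4760) = sqrt(6385) ≈ 79.906)
-27325/R = -27325*sqrt(6385)/6385 = -5465*sqrt(6385)/1277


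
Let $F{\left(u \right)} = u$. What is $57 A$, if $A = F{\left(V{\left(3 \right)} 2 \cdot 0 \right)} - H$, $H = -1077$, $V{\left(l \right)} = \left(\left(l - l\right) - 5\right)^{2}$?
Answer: $61389$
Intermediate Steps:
$V{\left(l \right)} = 25$ ($V{\left(l \right)} = \left(0 - 5\right)^{2} = \left(-5\right)^{2} = 25$)
$A = 1077$ ($A = 25 \cdot 2 \cdot 0 - -1077 = 50 \cdot 0 + 1077 = 0 + 1077 = 1077$)
$57 A = 57 \cdot 1077 = 61389$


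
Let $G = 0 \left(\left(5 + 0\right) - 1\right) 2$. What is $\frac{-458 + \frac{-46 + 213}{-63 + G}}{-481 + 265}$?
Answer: $\frac{29021}{13608} \approx 2.1326$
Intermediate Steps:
$G = 0$ ($G = 0 \left(5 - 1\right) 2 = 0 \cdot 4 \cdot 2 = 0 \cdot 2 = 0$)
$\frac{-458 + \frac{-46 + 213}{-63 + G}}{-481 + 265} = \frac{-458 + \frac{-46 + 213}{-63 + 0}}{-481 + 265} = \frac{-458 + \frac{167}{-63}}{-216} = \left(-458 + 167 \left(- \frac{1}{63}\right)\right) \left(- \frac{1}{216}\right) = \left(-458 - \frac{167}{63}\right) \left(- \frac{1}{216}\right) = \left(- \frac{29021}{63}\right) \left(- \frac{1}{216}\right) = \frac{29021}{13608}$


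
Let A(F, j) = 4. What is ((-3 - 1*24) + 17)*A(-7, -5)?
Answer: -40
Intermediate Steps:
((-3 - 1*24) + 17)*A(-7, -5) = ((-3 - 1*24) + 17)*4 = ((-3 - 24) + 17)*4 = (-27 + 17)*4 = -10*4 = -40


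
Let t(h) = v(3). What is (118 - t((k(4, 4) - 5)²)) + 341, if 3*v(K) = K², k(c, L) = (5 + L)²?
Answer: 456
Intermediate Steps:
v(K) = K²/3
t(h) = 3 (t(h) = (⅓)*3² = (⅓)*9 = 3)
(118 - t((k(4, 4) - 5)²)) + 341 = (118 - 1*3) + 341 = (118 - 3) + 341 = 115 + 341 = 456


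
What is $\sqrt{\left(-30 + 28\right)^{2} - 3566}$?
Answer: $i \sqrt{3562} \approx 59.682 i$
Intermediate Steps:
$\sqrt{\left(-30 + 28\right)^{2} - 3566} = \sqrt{\left(-2\right)^{2} - 3566} = \sqrt{4 - 3566} = \sqrt{-3562} = i \sqrt{3562}$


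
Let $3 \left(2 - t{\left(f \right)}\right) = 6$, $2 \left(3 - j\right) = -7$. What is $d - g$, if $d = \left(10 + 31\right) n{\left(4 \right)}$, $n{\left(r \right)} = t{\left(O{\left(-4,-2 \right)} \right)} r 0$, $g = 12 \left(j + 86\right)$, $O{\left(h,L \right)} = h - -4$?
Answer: $-1110$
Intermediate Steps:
$j = \frac{13}{2}$ ($j = 3 - - \frac{7}{2} = 3 + \frac{7}{2} = \frac{13}{2} \approx 6.5$)
$O{\left(h,L \right)} = 4 + h$ ($O{\left(h,L \right)} = h + 4 = 4 + h$)
$t{\left(f \right)} = 0$ ($t{\left(f \right)} = 2 - 2 = 0$)
$g = 1110$ ($g = 12 \left(\frac{13}{2} + 86\right) = 12 \cdot \frac{185}{2} = 1110$)
$n{\left(r \right)} = 0$ ($n{\left(r \right)} = 0 r 0 = 0 \cdot 0 = 0$)
$d = 0$ ($d = \left(10 + 31\right) 0 = 41 \cdot 0 = 0$)
$d - g = 0 - 1110 = -1110$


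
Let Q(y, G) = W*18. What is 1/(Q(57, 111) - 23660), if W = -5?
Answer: -1/23750 ≈ -4.2105e-5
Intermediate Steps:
Q(y, G) = -90 (Q(y, G) = -5*18 = -90)
1/(Q(57, 111) - 23660) = 1/(-90 - 23660) = 1/(-23750) = -1/23750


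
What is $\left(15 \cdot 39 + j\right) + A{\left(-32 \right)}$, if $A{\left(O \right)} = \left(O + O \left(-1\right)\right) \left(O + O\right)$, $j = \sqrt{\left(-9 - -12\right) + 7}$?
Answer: $585 + \sqrt{10} \approx 588.16$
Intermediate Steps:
$j = \sqrt{10}$ ($j = \sqrt{\left(-9 + 12\right) + 7} = \sqrt{3 + 7} = \sqrt{10} \approx 3.1623$)
$A{\left(O \right)} = 0$ ($A{\left(O \right)} = \left(O - O\right) 2 O = 0 \cdot 2 O = 0$)
$\left(15 \cdot 39 + j\right) + A{\left(-32 \right)} = \left(15 \cdot 39 + \sqrt{10}\right) + 0 = \left(585 + \sqrt{10}\right) + 0 = 585 + \sqrt{10}$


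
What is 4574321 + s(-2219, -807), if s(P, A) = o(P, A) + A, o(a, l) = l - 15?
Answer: 4572692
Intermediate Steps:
o(a, l) = -15 + l
s(P, A) = -15 + 2*A (s(P, A) = (-15 + A) + A = -15 + 2*A)
4574321 + s(-2219, -807) = 4574321 + (-15 + 2*(-807)) = 4574321 + (-15 - 1614) = 4574321 - 1629 = 4572692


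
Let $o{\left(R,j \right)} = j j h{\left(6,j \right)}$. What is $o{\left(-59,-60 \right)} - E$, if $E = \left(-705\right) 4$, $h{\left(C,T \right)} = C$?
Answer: $24420$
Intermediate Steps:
$o{\left(R,j \right)} = 6 j^{2}$ ($o{\left(R,j \right)} = j j 6 = j^{2} \cdot 6 = 6 j^{2}$)
$E = -2820$
$o{\left(-59,-60 \right)} - E = 6 \left(-60\right)^{2} - -2820 = 6 \cdot 3600 + 2820 = 21600 + 2820 = 24420$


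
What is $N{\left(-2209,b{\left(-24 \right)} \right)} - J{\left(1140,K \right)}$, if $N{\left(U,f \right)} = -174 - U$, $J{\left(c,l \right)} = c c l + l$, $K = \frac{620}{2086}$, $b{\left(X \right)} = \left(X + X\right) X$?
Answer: $- \frac{400753805}{1043} \approx -3.8423 \cdot 10^{5}$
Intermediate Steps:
$b{\left(X \right)} = 2 X^{2}$ ($b{\left(X \right)} = 2 X X = 2 X^{2}$)
$K = \frac{310}{1043}$ ($K = 620 \cdot \frac{1}{2086} = \frac{310}{1043} \approx 0.29722$)
$J{\left(c,l \right)} = l + l c^{2}$ ($J{\left(c,l \right)} = c^{2} l + l = l c^{2} + l = l + l c^{2}$)
$N{\left(-2209,b{\left(-24 \right)} \right)} - J{\left(1140,K \right)} = \left(-174 - -2209\right) - \frac{310 \left(1 + 1140^{2}\right)}{1043} = \left(-174 + 2209\right) - \frac{310 \left(1 + 1299600\right)}{1043} = 2035 - \frac{310}{1043} \cdot 1299601 = 2035 - \frac{402876310}{1043} = - \frac{400753805}{1043}$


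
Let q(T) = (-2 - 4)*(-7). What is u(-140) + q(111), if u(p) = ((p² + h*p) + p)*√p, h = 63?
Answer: 42 + 21280*I*√35 ≈ 42.0 + 1.2589e+5*I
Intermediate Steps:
q(T) = 42 (q(T) = -6*(-7) = 42)
u(p) = √p*(p² + 64*p) (u(p) = ((p² + 63*p) + p)*√p = (p² + 64*p)*√p = √p*(p² + 64*p))
u(-140) + q(111) = (-140)^(3/2)*(64 - 140) + 42 = -280*I*√35*(-76) + 42 = 21280*I*√35 + 42 = 42 + 21280*I*√35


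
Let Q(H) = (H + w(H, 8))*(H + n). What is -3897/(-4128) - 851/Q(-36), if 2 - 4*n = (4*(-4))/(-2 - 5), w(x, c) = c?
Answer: 70507/694880 ≈ 0.10147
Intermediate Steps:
n = -1/14 (n = ½ - 4*(-4)/(4*(-2 - 5)) = ½ - (-4)/(-7) = ½ - (-4)*(-1)/7 = ½ - ¼*16/7 = ½ - 4/7 = -1/14 ≈ -0.071429)
Q(H) = (8 + H)*(-1/14 + H) (Q(H) = (H + 8)*(H - 1/14) = (8 + H)*(-1/14 + H))
-3897/(-4128) - 851/Q(-36) = -3897/(-4128) - 851/(-4/7 + (-36)² + (111/14)*(-36)) = -3897*(-1/4128) - 851/(-4/7 + 1296 - 1998/7) = 1299/1376 - 851/1010 = 70507/694880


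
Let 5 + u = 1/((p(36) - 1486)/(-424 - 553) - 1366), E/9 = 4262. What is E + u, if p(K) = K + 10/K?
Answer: 920333182907/23996381 ≈ 38353.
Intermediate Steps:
E = 38358 (E = 9*4262 = 38358)
u = -119999491/23996381 (u = -5 + 1/(((36 + 10/36) - 1486)/(-424 - 553) - 1366) = -5 + 1/(((36 + 10*(1/36)) - 1486)/(-977) - 1366) = -5 + 1/(((36 + 5/18) - 1486)*(-1/977) - 1366) = -5 + 1/((653/18 - 1486)*(-1/977) - 1366) = -5 + 1/(-26095/18*(-1/977) - 1366) = -5 + 1/(26095/17586 - 1366) = -5 + 1/(-23996381/17586) = -5 - 17586/23996381 = -119999491/23996381 ≈ -5.0007)
E + u = 38358 - 119999491/23996381 = 920333182907/23996381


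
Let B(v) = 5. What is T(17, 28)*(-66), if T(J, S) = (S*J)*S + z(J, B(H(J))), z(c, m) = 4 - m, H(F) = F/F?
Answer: -879582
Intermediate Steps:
H(F) = 1
T(J, S) = -1 + J*S² (T(J, S) = (S*J)*S + (4 - 1*5) = (J*S)*S + (4 - 5) = J*S² - 1 = -1 + J*S²)
T(17, 28)*(-66) = (-1 + 17*28²)*(-66) = (-1 + 17*784)*(-66) = (-1 + 13328)*(-66) = 13327*(-66) = -879582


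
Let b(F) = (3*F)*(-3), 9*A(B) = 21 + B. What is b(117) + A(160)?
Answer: -9296/9 ≈ -1032.9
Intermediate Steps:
A(B) = 7/3 + B/9 (A(B) = (21 + B)/9 = 7/3 + B/9)
b(F) = -9*F
b(117) + A(160) = -9*117 + (7/3 + (1/9)*160) = -1053 + (7/3 + 160/9) = -1053 + 181/9 = -9296/9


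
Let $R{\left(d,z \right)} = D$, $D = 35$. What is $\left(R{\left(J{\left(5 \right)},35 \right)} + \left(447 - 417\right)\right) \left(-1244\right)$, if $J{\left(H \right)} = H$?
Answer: $-80860$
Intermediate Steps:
$R{\left(d,z \right)} = 35$
$\left(R{\left(J{\left(5 \right)},35 \right)} + \left(447 - 417\right)\right) \left(-1244\right) = \left(35 + \left(447 - 417\right)\right) \left(-1244\right) = \left(35 + 30\right) \left(-1244\right) = 65 \left(-1244\right) = -80860$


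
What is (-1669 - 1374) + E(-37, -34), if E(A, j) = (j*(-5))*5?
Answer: -2193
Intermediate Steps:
E(A, j) = -25*j (E(A, j) = -5*j*5 = -25*j)
(-1669 - 1374) + E(-37, -34) = (-1669 - 1374) - 25*(-34) = -3043 + 850 = -2193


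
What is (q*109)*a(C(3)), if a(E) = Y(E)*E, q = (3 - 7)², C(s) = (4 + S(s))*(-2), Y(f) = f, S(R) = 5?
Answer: 565056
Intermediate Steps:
C(s) = -18 (C(s) = (4 + 5)*(-2) = 9*(-2) = -18)
q = 16 (q = (-4)² = 16)
a(E) = E² (a(E) = E*E = E²)
(q*109)*a(C(3)) = (16*109)*(-18)² = 1744*324 = 565056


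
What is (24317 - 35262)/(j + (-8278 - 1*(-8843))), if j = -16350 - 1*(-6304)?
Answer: 10945/9481 ≈ 1.1544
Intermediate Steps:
j = -10046 (j = -16350 + 6304 = -10046)
(24317 - 35262)/(j + (-8278 - 1*(-8843))) = (24317 - 35262)/(-10046 + (-8278 - 1*(-8843))) = -10945/(-10046 + (-8278 + 8843)) = -10945/(-10046 + 565) = -10945/(-9481) = -10945*(-1/9481) = 10945/9481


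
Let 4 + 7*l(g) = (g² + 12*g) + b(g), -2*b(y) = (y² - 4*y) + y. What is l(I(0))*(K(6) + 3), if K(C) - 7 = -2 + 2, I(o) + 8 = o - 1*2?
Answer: -890/7 ≈ -127.14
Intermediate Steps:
b(y) = -y²/2 + 3*y/2 (b(y) = -((y² - 4*y) + y)/2 = -(y² - 3*y)/2 = -y²/2 + 3*y/2)
I(o) = -10 + o (I(o) = -8 + (o - 1*2) = -8 + (o - 2) = -8 + (-2 + o) = -10 + o)
K(C) = 7 (K(C) = 7 + (-2 + 2) = 7 + 0 = 7)
l(g) = -4/7 + g²/7 + 12*g/7 + g*(3 - g)/14 (l(g) = -4/7 + ((g² + 12*g) + g*(3 - g)/2)/7 = -4/7 + (g² + 12*g + g*(3 - g)/2)/7 = -4/7 + (g²/7 + 12*g/7 + g*(3 - g)/14) = -4/7 + g²/7 + 12*g/7 + g*(3 - g)/14)
l(I(0))*(K(6) + 3) = (-4/7 + (-10 + 0)²/14 + 27*(-10 + 0)/14)*(7 + 3) = (-4/7 + (1/14)*(-10)² + (27/14)*(-10))*10 = (-4/7 + (1/14)*100 - 135/7)*10 = (-4/7 + 50/7 - 135/7)*10 = -89/7*10 = -890/7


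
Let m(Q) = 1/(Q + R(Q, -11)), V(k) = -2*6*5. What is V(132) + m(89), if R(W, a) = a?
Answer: -4679/78 ≈ -59.987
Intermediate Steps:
V(k) = -60 (V(k) = -12*5 = -60)
m(Q) = 1/(-11 + Q) (m(Q) = 1/(Q - 11) = 1/(-11 + Q))
V(132) + m(89) = -60 + 1/(-11 + 89) = -60 + 1/78 = -4679/78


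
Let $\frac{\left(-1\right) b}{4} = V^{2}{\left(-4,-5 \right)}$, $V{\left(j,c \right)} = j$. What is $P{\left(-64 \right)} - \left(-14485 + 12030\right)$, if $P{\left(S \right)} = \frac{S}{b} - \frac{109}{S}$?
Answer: $\frac{157293}{64} \approx 2457.7$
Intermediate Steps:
$b = -64$ ($b = - 4 \left(-4\right)^{2} = \left(-4\right) 16 = -64$)
$P{\left(S \right)} = - \frac{109}{S} - \frac{S}{64}$ ($P{\left(S \right)} = \frac{S}{-64} - \frac{109}{S} = S \left(- \frac{1}{64}\right) - \frac{109}{S} = - \frac{S}{64} - \frac{109}{S} = - \frac{109}{S} - \frac{S}{64}$)
$P{\left(-64 \right)} - \left(-14485 + 12030\right) = \left(- \frac{109}{-64} - -1\right) - \left(-14485 + 12030\right) = \left(\left(-109\right) \left(- \frac{1}{64}\right) + 1\right) - -2455 = \left(\frac{109}{64} + 1\right) + 2455 = \frac{173}{64} + 2455 = \frac{157293}{64}$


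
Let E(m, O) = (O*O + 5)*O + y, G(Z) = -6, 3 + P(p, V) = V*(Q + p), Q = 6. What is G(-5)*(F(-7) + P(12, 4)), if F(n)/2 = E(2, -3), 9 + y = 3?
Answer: 162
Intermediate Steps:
P(p, V) = -3 + V*(6 + p)
y = -6 (y = -9 + 3 = -6)
E(m, O) = -6 + O*(5 + O²) (E(m, O) = (O*O + 5)*O - 6 = (O² + 5)*O - 6 = (5 + O²)*O - 6 = O*(5 + O²) - 6 = -6 + O*(5 + O²))
F(n) = -96 (F(n) = 2*(-6 + (-3)³ + 5*(-3)) = 2*(-6 - 27 - 15) = 2*(-48) = -96)
G(-5)*(F(-7) + P(12, 4)) = -6*(-96 + (-3 + 6*4 + 4*12)) = -6*(-96 + (-3 + 24 + 48)) = -6*(-96 + 69) = -6*(-27) = 162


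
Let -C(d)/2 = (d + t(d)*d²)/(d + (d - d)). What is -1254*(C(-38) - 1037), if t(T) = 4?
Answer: 921690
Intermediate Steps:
C(d) = -2*(d + 4*d²)/d (C(d) = -2*(d + 4*d²)/(d + (d - d)) = -2*(d + 4*d²)/(d + 0) = -2*(d + 4*d²)/d)
-1254*(C(-38) - 1037) = -1254*((-2 - 8*(-38)) - 1037) = -1254*((-2 + 304) - 1037) = -1254*(302 - 1037) = -1254*(-735) = 921690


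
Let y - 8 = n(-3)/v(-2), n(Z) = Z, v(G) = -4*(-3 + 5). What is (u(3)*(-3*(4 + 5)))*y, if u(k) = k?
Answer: -5427/8 ≈ -678.38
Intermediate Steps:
v(G) = -8 (v(G) = -4*2 = -8)
y = 67/8 (y = 8 - 3/(-8) = 8 - 3*(-⅛) = 8 + 3/8 = 67/8 ≈ 8.3750)
(u(3)*(-3*(4 + 5)))*y = (3*(-3*(4 + 5)))*(67/8) = (3*(-3*9))*(67/8) = (3*(-27))*(67/8) = -81*67/8 = -5427/8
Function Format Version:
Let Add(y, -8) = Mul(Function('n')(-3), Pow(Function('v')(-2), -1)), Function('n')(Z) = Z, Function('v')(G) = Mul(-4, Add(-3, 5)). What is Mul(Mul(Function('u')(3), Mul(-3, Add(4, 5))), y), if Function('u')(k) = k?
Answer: Rational(-5427, 8) ≈ -678.38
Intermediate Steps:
Function('v')(G) = -8 (Function('v')(G) = Mul(-4, 2) = -8)
y = Rational(67, 8) (y = Add(8, Mul(-3, Pow(-8, -1))) = Add(8, Mul(-3, Rational(-1, 8))) = Add(8, Rational(3, 8)) = Rational(67, 8) ≈ 8.3750)
Mul(Mul(Function('u')(3), Mul(-3, Add(4, 5))), y) = Mul(Mul(3, Mul(-3, Add(4, 5))), Rational(67, 8)) = Mul(Mul(3, Mul(-3, 9)), Rational(67, 8)) = Mul(Mul(3, -27), Rational(67, 8)) = Mul(-81, Rational(67, 8)) = Rational(-5427, 8)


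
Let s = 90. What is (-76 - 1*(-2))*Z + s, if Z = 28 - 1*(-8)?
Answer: -2574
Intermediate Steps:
Z = 36 (Z = 28 + 8 = 36)
(-76 - 1*(-2))*Z + s = (-76 - 1*(-2))*36 + 90 = (-76 + 2)*36 + 90 = -74*36 + 90 = -2664 + 90 = -2574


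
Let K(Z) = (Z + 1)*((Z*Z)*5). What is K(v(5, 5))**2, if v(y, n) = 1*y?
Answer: 562500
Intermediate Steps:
v(y, n) = y
K(Z) = 5*Z**2*(1 + Z) (K(Z) = (1 + Z)*(Z**2*5) = (1 + Z)*(5*Z**2) = 5*Z**2*(1 + Z))
K(v(5, 5))**2 = (5*5**2*(1 + 5))**2 = (5*25*6)**2 = 750**2 = 562500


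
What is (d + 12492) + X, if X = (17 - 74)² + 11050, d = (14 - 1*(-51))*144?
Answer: 36151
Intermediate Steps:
d = 9360 (d = (14 + 51)*144 = 65*144 = 9360)
X = 14299 (X = (-57)² + 11050 = 3249 + 11050 = 14299)
(d + 12492) + X = (9360 + 12492) + 14299 = 21852 + 14299 = 36151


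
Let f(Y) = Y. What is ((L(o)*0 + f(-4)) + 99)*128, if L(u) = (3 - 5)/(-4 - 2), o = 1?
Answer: 12160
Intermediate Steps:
L(u) = 1/3 (L(u) = -2/(-6) = -2*(-1/6) = 1/3)
((L(o)*0 + f(-4)) + 99)*128 = (((1/3)*0 - 4) + 99)*128 = ((0 - 4) + 99)*128 = (-4 + 99)*128 = 95*128 = 12160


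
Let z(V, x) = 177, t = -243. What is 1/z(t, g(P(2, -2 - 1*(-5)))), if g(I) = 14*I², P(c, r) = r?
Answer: 1/177 ≈ 0.0056497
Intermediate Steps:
1/z(t, g(P(2, -2 - 1*(-5)))) = 1/177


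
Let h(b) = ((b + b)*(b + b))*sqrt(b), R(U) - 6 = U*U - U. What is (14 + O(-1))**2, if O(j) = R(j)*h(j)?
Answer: -828 + 896*I ≈ -828.0 + 896.0*I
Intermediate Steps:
R(U) = 6 + U**2 - U (R(U) = 6 + (U*U - U) = 6 + (U**2 - U) = 6 + U**2 - U)
h(b) = 4*b**(5/2) (h(b) = ((2*b)*(2*b))*sqrt(b) = (4*b**2)*sqrt(b) = 4*b**(5/2))
O(j) = 4*j**(5/2)*(6 + j**2 - j) (O(j) = (6 + j**2 - j)*(4*j**(5/2)) = 4*j**(5/2)*(6 + j**2 - j))
(14 + O(-1))**2 = (14 + 4*(-1)**(5/2)*(6 + (-1)**2 - 1*(-1)))**2 = (14 + 4*I*(6 + 1 + 1))**2 = (14 + 4*I*8)**2 = (14 + 32*I)**2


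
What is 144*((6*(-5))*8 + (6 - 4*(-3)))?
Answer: -31968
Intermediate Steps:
144*((6*(-5))*8 + (6 - 4*(-3))) = 144*(-30*8 + (6 + 12)) = 144*(-240 + 18) = 144*(-222) = -31968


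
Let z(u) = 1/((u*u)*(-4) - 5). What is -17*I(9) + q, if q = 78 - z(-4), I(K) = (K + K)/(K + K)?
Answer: 4210/69 ≈ 61.014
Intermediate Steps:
z(u) = 1/(-5 - 4*u**2) (z(u) = 1/(u**2*(-4) - 5) = 1/(-4*u**2 - 5) = 1/(-5 - 4*u**2))
I(K) = 1 (I(K) = (2*K)/((2*K)) = (2*K)*(1/(2*K)) = 1)
q = 5383/69 (q = 78 - (-1)/(5 + 4*(-4)**2) = 78 - (-1)/(5 + 4*16) = 78 - (-1)/(5 + 64) = 78 - (-1)/69 = 78 - 1*(-1/69) = 78 + 1/69 = 5383/69 ≈ 78.015)
-17*I(9) + q = -17*1 + 5383/69 = -17 + 5383/69 = 4210/69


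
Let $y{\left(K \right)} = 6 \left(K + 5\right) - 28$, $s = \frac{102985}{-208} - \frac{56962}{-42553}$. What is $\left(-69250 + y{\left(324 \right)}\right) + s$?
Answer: $- \frac{600079791905}{8851024} \approx -67798.0$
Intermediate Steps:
$s = - \frac{4370472609}{8851024}$ ($s = 102985 \left(- \frac{1}{208}\right) - - \frac{56962}{42553} = - \frac{102985}{208} + \frac{56962}{42553} = - \frac{4370472609}{8851024} \approx -493.78$)
$y{\left(K \right)} = 2 + 6 K$ ($y{\left(K \right)} = 6 \left(5 + K\right) - 28 = \left(30 + 6 K\right) - 28 = 2 + 6 K$)
$\left(-69250 + y{\left(324 \right)}\right) + s = \left(-69250 + \left(2 + 6 \cdot 324\right)\right) - \frac{4370472609}{8851024} = \left(-69250 + \left(2 + 1944\right)\right) - \frac{4370472609}{8851024} = \left(-69250 + 1946\right) - \frac{4370472609}{8851024} = -67304 - \frac{4370472609}{8851024} = - \frac{600079791905}{8851024}$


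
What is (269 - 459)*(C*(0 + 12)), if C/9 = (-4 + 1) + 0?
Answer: 61560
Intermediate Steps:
C = -27 (C = 9*((-4 + 1) + 0) = 9*(-3 + 0) = 9*(-3) = -27)
(269 - 459)*(C*(0 + 12)) = (269 - 459)*(-27*(0 + 12)) = -(-5130)*12 = -190*(-324) = 61560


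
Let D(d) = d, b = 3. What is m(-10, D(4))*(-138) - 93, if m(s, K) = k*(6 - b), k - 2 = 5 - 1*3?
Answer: -1749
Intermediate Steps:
k = 4 (k = 2 + (5 - 1*3) = 2 + (5 - 3) = 2 + 2 = 4)
m(s, K) = 12 (m(s, K) = 4*(6 - 1*3) = 4*(6 - 3) = 4*3 = 12)
m(-10, D(4))*(-138) - 93 = 12*(-138) - 93 = -1656 - 93 = -1749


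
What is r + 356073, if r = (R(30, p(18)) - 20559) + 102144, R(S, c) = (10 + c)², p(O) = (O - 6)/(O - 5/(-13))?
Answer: 25005944734/57121 ≈ 4.3777e+5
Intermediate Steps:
p(O) = (-6 + O)/(5/13 + O) (p(O) = (-6 + O)/(O - 5*(-1/13)) = (-6 + O)/(O + 5/13) = (-6 + O)/(5/13 + O))
r = 4666698901/57121 (r = ((10 + 13*(-6 + 18)/(5 + 13*18))² - 20559) + 102144 = ((10 + 13*12/(5 + 234))² - 20559) + 102144 = ((10 + 13*12/239)² - 20559) + 102144 = ((10 + 13*(1/239)*12)² - 20559) + 102144 = ((10 + 156/239)² - 20559) + 102144 = ((2546/239)² - 20559) + 102144 = (6482116/57121 - 20559) + 102144 = -1167868523/57121 + 102144 = 4666698901/57121 ≈ 81699.)
r + 356073 = 4666698901/57121 + 356073 = 25005944734/57121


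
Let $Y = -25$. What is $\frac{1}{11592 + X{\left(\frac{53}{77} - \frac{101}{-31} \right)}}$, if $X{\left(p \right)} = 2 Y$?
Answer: $\frac{1}{11542} \approx 8.664 \cdot 10^{-5}$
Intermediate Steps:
$X{\left(p \right)} = -50$ ($X{\left(p \right)} = 2 \left(-25\right) = -50$)
$\frac{1}{11592 + X{\left(\frac{53}{77} - \frac{101}{-31} \right)}} = \frac{1}{11592 - 50} = \frac{1}{11542}$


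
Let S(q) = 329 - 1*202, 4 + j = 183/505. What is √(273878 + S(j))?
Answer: 3*√30445 ≈ 523.46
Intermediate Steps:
j = -1837/505 (j = -4 + 183/505 = -1837/505 ≈ -3.6376)
S(q) = 127 (S(q) = 329 - 202 = 127)
√(273878 + S(j)) = √(273878 + 127) = √274005 = 3*√30445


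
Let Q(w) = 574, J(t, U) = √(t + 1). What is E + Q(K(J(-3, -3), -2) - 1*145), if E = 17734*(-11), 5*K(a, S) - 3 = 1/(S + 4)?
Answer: -194500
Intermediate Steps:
J(t, U) = √(1 + t)
K(a, S) = ⅗ + 1/(5*(4 + S)) (K(a, S) = ⅗ + 1/(5*(S + 4)) = ⅗ + 1/(5*(4 + S)))
E = -195074
E + Q(K(J(-3, -3), -2) - 1*145) = -195074 + 574 = -194500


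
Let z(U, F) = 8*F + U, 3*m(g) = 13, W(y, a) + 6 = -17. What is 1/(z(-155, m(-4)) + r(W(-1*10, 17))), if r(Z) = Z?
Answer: -3/430 ≈ -0.0069767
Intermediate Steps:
W(y, a) = -23 (W(y, a) = -6 - 17 = -23)
m(g) = 13/3 (m(g) = (1/3)*13 = 13/3)
z(U, F) = U + 8*F
1/(z(-155, m(-4)) + r(W(-1*10, 17))) = 1/((-155 + 8*(13/3)) - 23) = 1/((-155 + 104/3) - 23) = 1/(-361/3 - 23) = 1/(-430/3) = -3/430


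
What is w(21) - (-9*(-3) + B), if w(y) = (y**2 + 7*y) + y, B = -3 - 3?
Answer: 588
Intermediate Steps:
B = -6
w(y) = y**2 + 8*y
w(21) - (-9*(-3) + B) = 21*(8 + 21) - (-9*(-3) - 6) = 21*29 - (27 - 6) = 609 - 1*21 = 609 - 21 = 588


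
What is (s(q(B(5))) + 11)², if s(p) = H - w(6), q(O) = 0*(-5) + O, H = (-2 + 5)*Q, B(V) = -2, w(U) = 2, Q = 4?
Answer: 441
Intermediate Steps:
H = 12 (H = (-2 + 5)*4 = 3*4 = 12)
q(O) = O (q(O) = 0 + O = O)
s(p) = 10 (s(p) = 12 - 1*2 = 12 - 2 = 10)
(s(q(B(5))) + 11)² = (10 + 11)² = 21² = 441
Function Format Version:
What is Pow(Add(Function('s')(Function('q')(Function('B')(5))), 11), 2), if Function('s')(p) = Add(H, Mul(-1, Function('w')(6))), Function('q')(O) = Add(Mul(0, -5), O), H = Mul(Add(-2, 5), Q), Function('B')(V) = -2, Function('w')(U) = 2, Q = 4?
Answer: 441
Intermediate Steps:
H = 12 (H = Mul(Add(-2, 5), 4) = Mul(3, 4) = 12)
Function('q')(O) = O (Function('q')(O) = Add(0, O) = O)
Function('s')(p) = 10 (Function('s')(p) = Add(12, Mul(-1, 2)) = Add(12, -2) = 10)
Pow(Add(Function('s')(Function('q')(Function('B')(5))), 11), 2) = Pow(Add(10, 11), 2) = Pow(21, 2) = 441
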